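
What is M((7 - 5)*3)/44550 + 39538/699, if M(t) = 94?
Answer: 293580601/5190075 ≈ 56.566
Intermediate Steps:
M((7 - 5)*3)/44550 + 39538/699 = 94/44550 + 39538/699 = 94*(1/44550) + 39538*(1/699) = 47/22275 + 39538/699 = 293580601/5190075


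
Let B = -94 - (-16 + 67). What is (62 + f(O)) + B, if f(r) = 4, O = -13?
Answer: -79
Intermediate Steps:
B = -145 (B = -94 - 1*51 = -94 - 51 = -145)
(62 + f(O)) + B = (62 + 4) - 145 = 66 - 145 = -79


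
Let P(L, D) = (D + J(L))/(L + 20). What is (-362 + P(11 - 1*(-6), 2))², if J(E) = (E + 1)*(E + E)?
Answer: 163328400/1369 ≈ 1.1930e+5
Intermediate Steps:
J(E) = 2*E*(1 + E) (J(E) = (1 + E)*(2*E) = 2*E*(1 + E))
P(L, D) = (D + 2*L*(1 + L))/(20 + L) (P(L, D) = (D + 2*L*(1 + L))/(L + 20) = (D + 2*L*(1 + L))/(20 + L))
(-362 + P(11 - 1*(-6), 2))² = (-362 + (2 + 2*(11 - 1*(-6))*(1 + (11 - 1*(-6))))/(20 + (11 - 1*(-6))))² = (-362 + (2 + 2*(11 + 6)*(1 + (11 + 6)))/(20 + (11 + 6)))² = (-362 + (2 + 2*17*(1 + 17))/(20 + 17))² = (-362 + (2 + 2*17*18)/37)² = (-362 + (2 + 612)/37)² = (-362 + (1/37)*614)² = (-362 + 614/37)² = (-12780/37)² = 163328400/1369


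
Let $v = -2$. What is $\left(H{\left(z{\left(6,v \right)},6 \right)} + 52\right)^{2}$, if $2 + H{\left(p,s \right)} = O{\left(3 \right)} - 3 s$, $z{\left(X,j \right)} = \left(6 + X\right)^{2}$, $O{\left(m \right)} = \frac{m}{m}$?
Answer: $1089$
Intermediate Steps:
$O{\left(m \right)} = 1$
$H{\left(p,s \right)} = -1 - 3 s$ ($H{\left(p,s \right)} = -2 - \left(-1 + 3 s\right) = -1 - 3 s$)
$\left(H{\left(z{\left(6,v \right)},6 \right)} + 52\right)^{2} = \left(\left(-1 - 18\right) + 52\right)^{2} = \left(-19 + 52\right)^{2} = 33^{2} = 1089$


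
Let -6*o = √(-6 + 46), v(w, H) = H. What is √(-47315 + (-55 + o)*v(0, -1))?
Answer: √(-425340 + 3*√10)/3 ≈ 217.39*I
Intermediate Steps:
o = -√10/3 (o = -√(-6 + 46)/6 = -√10/3 ≈ -1.0541)
√(-47315 + (-55 + o)*v(0, -1)) = √(-47315 + (-55 - √10/3)*(-1)) = √(-47315 + (55 + √10/3)) = √(-47260 + √10/3)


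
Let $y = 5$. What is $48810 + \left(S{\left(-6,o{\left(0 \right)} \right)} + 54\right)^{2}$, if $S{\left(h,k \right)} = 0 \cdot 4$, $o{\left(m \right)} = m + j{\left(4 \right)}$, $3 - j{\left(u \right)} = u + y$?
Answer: $51726$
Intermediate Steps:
$j{\left(u \right)} = -2 - u$ ($j{\left(u \right)} = 3 - \left(u + 5\right) = 3 - \left(5 + u\right) = -2 - u$)
$o{\left(m \right)} = -6 + m$ ($o{\left(m \right)} = m - 6 = -6 + m$)
$S{\left(h,k \right)} = 0$
$48810 + \left(S{\left(-6,o{\left(0 \right)} \right)} + 54\right)^{2} = 48810 + \left(0 + 54\right)^{2} = 48810 + 54^{2} = 48810 + 2916 = 51726$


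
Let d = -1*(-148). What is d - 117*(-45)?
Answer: 5413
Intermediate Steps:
d = 148
d - 117*(-45) = 148 - 117*(-45) = 148 + 5265 = 5413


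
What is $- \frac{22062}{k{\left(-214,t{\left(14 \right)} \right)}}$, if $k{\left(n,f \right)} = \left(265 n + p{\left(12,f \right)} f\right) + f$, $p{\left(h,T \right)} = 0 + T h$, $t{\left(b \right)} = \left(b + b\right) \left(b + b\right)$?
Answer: $- \frac{3677}{1219991} \approx -0.003014$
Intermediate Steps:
$t{\left(b \right)} = 4 b^{2}$ ($t{\left(b \right)} = 2 b 2 b = 4 b^{2}$)
$p{\left(h,T \right)} = T h$
$k{\left(n,f \right)} = f + 12 f^{2} + 265 n$ ($k{\left(n,f \right)} = \left(265 n + f 12 f\right) + f = \left(265 n + 12 f f\right) + f = \left(265 n + 12 f^{2}\right) + f = \left(12 f^{2} + 265 n\right) + f = f + 12 f^{2} + 265 n$)
$- \frac{22062}{k{\left(-214,t{\left(14 \right)} \right)}} = - \frac{22062}{4 \cdot 14^{2} + 12 \left(4 \cdot 14^{2}\right)^{2} + 265 \left(-214\right)} = - \frac{22062}{4 \cdot 196 + 12 \left(4 \cdot 196\right)^{2} - 56710} = - \frac{22062}{784 + 12 \cdot 784^{2} - 56710} = - \frac{22062}{784 + 12 \cdot 614656 - 56710} = - \frac{22062}{784 + 7375872 - 56710} = - \frac{22062}{7319946} = \left(-22062\right) \frac{1}{7319946} = - \frac{3677}{1219991}$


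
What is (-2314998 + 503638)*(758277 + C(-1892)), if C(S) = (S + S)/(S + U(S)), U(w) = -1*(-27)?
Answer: -512321580603808/373 ≈ -1.3735e+12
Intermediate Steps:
U(w) = 27
C(S) = 2*S/(27 + S) (C(S) = (S + S)/(S + 27) = (2*S)/(27 + S) = 2*S/(27 + S))
(-2314998 + 503638)*(758277 + C(-1892)) = (-2314998 + 503638)*(758277 + 2*(-1892)/(27 - 1892)) = -1811360*(758277 + 2*(-1892)/(-1865)) = -1811360*(758277 + 2*(-1892)*(-1/1865)) = -1811360*(758277 + 3784/1865) = -1811360*1414190389/1865 = -512321580603808/373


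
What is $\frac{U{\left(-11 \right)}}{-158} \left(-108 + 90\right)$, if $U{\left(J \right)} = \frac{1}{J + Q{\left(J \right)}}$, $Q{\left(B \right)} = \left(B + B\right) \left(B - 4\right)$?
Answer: $\frac{9}{25201} \approx 0.00035713$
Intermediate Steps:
$Q{\left(B \right)} = 2 B \left(-4 + B\right)$
$U{\left(J \right)} = \frac{1}{J + 2 J \left(-4 + J\right)}$
$\frac{U{\left(-11 \right)}}{-158} \left(-108 + 90\right) = \frac{\frac{1}{-11} \frac{1}{-7 + 2 \left(-11\right)}}{-158} \left(-108 + 90\right) = - \frac{1}{11 \left(-7 - 22\right)} \left(- \frac{1}{158}\right) \left(-18\right) = - \frac{1}{11 \left(-29\right)} \left(- \frac{1}{158}\right) \left(-18\right) = \left(- \frac{1}{11}\right) \left(- \frac{1}{29}\right) \left(- \frac{1}{158}\right) \left(-18\right) = \frac{1}{319} \left(- \frac{1}{158}\right) \left(-18\right) = \left(- \frac{1}{50402}\right) \left(-18\right) = \frac{9}{25201}$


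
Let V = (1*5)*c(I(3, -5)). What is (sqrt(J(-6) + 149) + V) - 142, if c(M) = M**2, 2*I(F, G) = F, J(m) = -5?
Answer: -475/4 ≈ -118.75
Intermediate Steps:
I(F, G) = F/2
V = 45/4 (V = (1*5)*((1/2)*3)**2 = 5*(3/2)**2 = 5*(9/4) = 45/4 ≈ 11.250)
(sqrt(J(-6) + 149) + V) - 142 = (sqrt(-5 + 149) + 45/4) - 142 = (sqrt(144) + 45/4) - 142 = (12 + 45/4) - 142 = 93/4 - 142 = -475/4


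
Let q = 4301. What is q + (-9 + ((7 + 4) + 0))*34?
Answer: 4369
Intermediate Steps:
q + (-9 + ((7 + 4) + 0))*34 = 4301 + (-9 + ((7 + 4) + 0))*34 = 4301 + (-9 + (11 + 0))*34 = 4301 + (-9 + 11)*34 = 4301 + 2*34 = 4301 + 68 = 4369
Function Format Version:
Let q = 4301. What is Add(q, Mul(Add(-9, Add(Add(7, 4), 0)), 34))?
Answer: 4369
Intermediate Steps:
Add(q, Mul(Add(-9, Add(Add(7, 4), 0)), 34)) = Add(4301, Mul(Add(-9, Add(Add(7, 4), 0)), 34)) = Add(4301, Mul(Add(-9, Add(11, 0)), 34)) = Add(4301, Mul(Add(-9, 11), 34)) = Add(4301, Mul(2, 34)) = Add(4301, 68) = 4369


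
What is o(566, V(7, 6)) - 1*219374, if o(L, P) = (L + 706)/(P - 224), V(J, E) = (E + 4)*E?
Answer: -8994652/41 ≈ -2.1938e+5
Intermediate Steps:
V(J, E) = E*(4 + E) (V(J, E) = (4 + E)*E = E*(4 + E))
o(L, P) = (706 + L)/(-224 + P)
o(566, V(7, 6)) - 1*219374 = (706 + 566)/(-224 + 6*(4 + 6)) - 1*219374 = 1272/(-224 + 6*10) - 219374 = 1272/(-224 + 60) - 219374 = 1272/(-164) - 219374 = -1/164*1272 - 219374 = -318/41 - 219374 = -8994652/41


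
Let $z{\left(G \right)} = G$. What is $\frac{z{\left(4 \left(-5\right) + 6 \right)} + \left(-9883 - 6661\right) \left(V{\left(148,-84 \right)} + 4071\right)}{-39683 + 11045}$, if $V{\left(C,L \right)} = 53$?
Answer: $\frac{3790415}{1591} \approx 2382.4$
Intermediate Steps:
$\frac{z{\left(4 \left(-5\right) + 6 \right)} + \left(-9883 - 6661\right) \left(V{\left(148,-84 \right)} + 4071\right)}{-39683 + 11045} = \frac{\left(4 \left(-5\right) + 6\right) + \left(-9883 - 6661\right) \left(53 + 4071\right)}{-39683 + 11045} = \frac{\left(-20 + 6\right) - 68227456}{-28638} = \left(-14 - 68227456\right) \left(- \frac{1}{28638}\right) = \left(-68227470\right) \left(- \frac{1}{28638}\right) = \frac{3790415}{1591}$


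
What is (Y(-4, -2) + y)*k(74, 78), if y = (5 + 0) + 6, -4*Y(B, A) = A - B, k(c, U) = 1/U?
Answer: 7/52 ≈ 0.13462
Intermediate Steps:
Y(B, A) = -A/4 + B/4 (Y(B, A) = -(A - B)/4 = -A/4 + B/4)
y = 11 (y = 5 + 6 = 11)
(Y(-4, -2) + y)*k(74, 78) = ((-¼*(-2) + (¼)*(-4)) + 11)/78 = ((½ - 1) + 11)*(1/78) = (-½ + 11)*(1/78) = (21/2)*(1/78) = 7/52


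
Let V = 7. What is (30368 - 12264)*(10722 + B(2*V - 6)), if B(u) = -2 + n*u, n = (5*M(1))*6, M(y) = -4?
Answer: 176695040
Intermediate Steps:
n = -120 (n = (5*(-4))*6 = -20*6 = -120)
B(u) = -2 - 120*u
(30368 - 12264)*(10722 + B(2*V - 6)) = (30368 - 12264)*(10722 + (-2 - 120*(2*7 - 6))) = 18104*(10722 + (-2 - 120*(14 - 6))) = 18104*(10722 + (-2 - 120*8)) = 18104*(10722 + (-2 - 960)) = 18104*(10722 - 962) = 18104*9760 = 176695040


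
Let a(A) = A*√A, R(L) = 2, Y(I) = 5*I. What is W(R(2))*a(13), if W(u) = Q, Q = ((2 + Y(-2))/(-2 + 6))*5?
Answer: -130*√13 ≈ -468.72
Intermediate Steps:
a(A) = A^(3/2)
Q = -10 (Q = ((2 + 5*(-2))/(-2 + 6))*5 = ((2 - 10)/4)*5 = -8*¼*5 = -2*5 = -10)
W(u) = -10
W(R(2))*a(13) = -130*√13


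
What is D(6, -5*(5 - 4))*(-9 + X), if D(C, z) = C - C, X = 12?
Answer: 0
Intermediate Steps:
D(C, z) = 0
D(6, -5*(5 - 4))*(-9 + X) = 0*(-9 + 12) = 0*3 = 0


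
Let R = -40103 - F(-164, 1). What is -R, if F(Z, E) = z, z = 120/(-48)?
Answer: 80201/2 ≈ 40101.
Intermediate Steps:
z = -5/2 (z = 120*(-1/48) = -5/2 ≈ -2.5000)
F(Z, E) = -5/2
R = -80201/2 (R = -40103 - 1*(-5/2) = -40103 + 5/2 = -80201/2 ≈ -40101.)
-R = -1*(-80201/2) = 80201/2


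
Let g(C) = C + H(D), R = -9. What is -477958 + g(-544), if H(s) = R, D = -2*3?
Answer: -478511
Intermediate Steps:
D = -6 (D = -1*6 = -6)
H(s) = -9
g(C) = -9 + C (g(C) = C - 9 = -9 + C)
-477958 + g(-544) = -477958 + (-9 - 544) = -477958 - 553 = -478511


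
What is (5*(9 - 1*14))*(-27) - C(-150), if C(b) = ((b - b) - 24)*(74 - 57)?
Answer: 1083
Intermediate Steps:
C(b) = -408 (C(b) = (0 - 24)*17 = -24*17 = -408)
(5*(9 - 1*14))*(-27) - C(-150) = (5*(9 - 1*14))*(-27) - 1*(-408) = (5*(9 - 14))*(-27) + 408 = (5*(-5))*(-27) + 408 = -25*(-27) + 408 = 675 + 408 = 1083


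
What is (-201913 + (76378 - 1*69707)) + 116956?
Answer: -78286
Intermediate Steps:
(-201913 + (76378 - 1*69707)) + 116956 = (-201913 + (76378 - 69707)) + 116956 = (-201913 + 6671) + 116956 = -195242 + 116956 = -78286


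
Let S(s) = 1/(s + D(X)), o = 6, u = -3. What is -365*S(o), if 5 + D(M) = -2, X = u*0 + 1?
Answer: 365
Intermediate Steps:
X = 1 (X = -3*0 + 1 = 0 + 1 = 1)
D(M) = -7 (D(M) = -5 - 2 = -7)
S(s) = 1/(-7 + s) (S(s) = 1/(s - 7) = 1/(-7 + s))
-365*S(o) = -365/(-7 + 6) = -365/(-1) = -365*(-1) = 365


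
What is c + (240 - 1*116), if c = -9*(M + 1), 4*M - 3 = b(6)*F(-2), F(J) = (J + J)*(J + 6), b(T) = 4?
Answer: 1009/4 ≈ 252.25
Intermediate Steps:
F(J) = 2*J*(6 + J) (F(J) = (2*J)*(6 + J) = 2*J*(6 + J))
M = -61/4 (M = 3/4 + (4*(2*(-2)*(6 - 2)))/4 = 3/4 + (4*(2*(-2)*4))/4 = 3/4 + (4*(-16))/4 = 3/4 + (1/4)*(-64) = 3/4 - 16 = -61/4 ≈ -15.250)
c = 513/4 (c = -9*(-61/4 + 1) = -9*(-57/4) = 513/4 ≈ 128.25)
c + (240 - 1*116) = 513/4 + (240 - 1*116) = 513/4 + (240 - 116) = 513/4 + 124 = 1009/4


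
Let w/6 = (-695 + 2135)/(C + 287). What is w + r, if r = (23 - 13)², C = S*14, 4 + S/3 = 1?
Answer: 24740/161 ≈ 153.66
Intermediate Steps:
S = -9 (S = -12 + 3*1 = -12 + 3 = -9)
C = -126 (C = -9*14 = -126)
w = 8640/161 (w = 6*((-695 + 2135)/(-126 + 287)) = 6*(1440/161) = 8640/161 ≈ 53.665)
r = 100 (r = 10² = 100)
w + r = 8640/161 + 100 = 24740/161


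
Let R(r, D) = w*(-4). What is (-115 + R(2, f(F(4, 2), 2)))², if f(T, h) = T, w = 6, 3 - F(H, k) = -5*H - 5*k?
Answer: 19321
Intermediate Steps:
F(H, k) = 3 + 5*H + 5*k (F(H, k) = 3 - (-5*H - 5*k) = 3 + (5*H + 5*k) = 3 + 5*H + 5*k)
R(r, D) = -24 (R(r, D) = 6*(-4) = -24)
(-115 + R(2, f(F(4, 2), 2)))² = (-115 - 24)² = (-139)² = 19321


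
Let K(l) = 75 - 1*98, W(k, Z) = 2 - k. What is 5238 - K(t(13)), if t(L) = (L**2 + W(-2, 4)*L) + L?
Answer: 5261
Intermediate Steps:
t(L) = L**2 + 5*L (t(L) = (L**2 + (2 - 1*(-2))*L) + L = (L**2 + (2 + 2)*L) + L = (L**2 + 4*L) + L = L**2 + 5*L)
K(l) = -23 (K(l) = 75 - 98 = -23)
5238 - K(t(13)) = 5238 - 1*(-23) = 5238 + 23 = 5261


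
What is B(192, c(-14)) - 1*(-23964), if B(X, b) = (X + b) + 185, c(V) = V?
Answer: 24327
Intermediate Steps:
B(X, b) = 185 + X + b
B(192, c(-14)) - 1*(-23964) = (185 + 192 - 14) - 1*(-23964) = 363 + 23964 = 24327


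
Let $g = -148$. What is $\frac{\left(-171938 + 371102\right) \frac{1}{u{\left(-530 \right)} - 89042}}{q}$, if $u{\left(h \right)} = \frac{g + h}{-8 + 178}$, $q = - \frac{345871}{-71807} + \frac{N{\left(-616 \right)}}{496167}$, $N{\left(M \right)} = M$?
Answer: $- \frac{1013695360755588}{2182460479182959} \approx -0.46447$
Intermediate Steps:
$q = \frac{24509363335}{5089751967}$ ($q = - \frac{345871}{-71807} - \frac{616}{496167} = \left(-345871\right) \left(- \frac{1}{71807}\right) - \frac{88}{70881} = \frac{345871}{71807} - \frac{88}{70881} = \frac{24509363335}{5089751967} \approx 4.8154$)
$u{\left(h \right)} = - \frac{74}{85} + \frac{h}{170}$ ($u{\left(h \right)} = \frac{-148 + h}{-8 + 178} = \frac{-148 + h}{170} = \left(-148 + h\right) \frac{1}{170} = - \frac{74}{85} + \frac{h}{170}$)
$\frac{\left(-171938 + 371102\right) \frac{1}{u{\left(-530 \right)} - 89042}}{q} = \frac{\left(-171938 + 371102\right) \frac{1}{\left(- \frac{74}{85} + \frac{1}{170} \left(-530\right)\right) - 89042}}{\frac{24509363335}{5089751967}} = \frac{199164}{\left(- \frac{74}{85} - \frac{53}{17}\right) - 89042} \cdot \frac{5089751967}{24509363335} = \frac{199164}{- \frac{339}{85} - 89042} \cdot \frac{5089751967}{24509363335} = \frac{199164}{- \frac{7568909}{85}} \cdot \frac{5089751967}{24509363335} = 199164 \left(- \frac{85}{7568909}\right) \frac{5089751967}{24509363335} = \left(- \frac{16928940}{7568909}\right) \frac{5089751967}{24509363335} = - \frac{1013695360755588}{2182460479182959}$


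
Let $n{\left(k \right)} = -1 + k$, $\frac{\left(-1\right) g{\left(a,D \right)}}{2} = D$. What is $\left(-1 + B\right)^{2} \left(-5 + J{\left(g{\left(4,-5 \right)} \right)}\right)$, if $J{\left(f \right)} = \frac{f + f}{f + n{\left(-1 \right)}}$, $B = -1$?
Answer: $-10$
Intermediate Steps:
$g{\left(a,D \right)} = - 2 D$
$J{\left(f \right)} = \frac{2 f}{-2 + f}$ ($J{\left(f \right)} = \frac{f + f}{f - 2} = \frac{2 f}{f - 2} = \frac{2 f}{-2 + f}$)
$\left(-1 + B\right)^{2} \left(-5 + J{\left(g{\left(4,-5 \right)} \right)}\right) = \left(-1 - 1\right)^{2} \left(-5 + \frac{2 \left(\left(-2\right) \left(-5\right)\right)}{-2 - -10}\right) = \left(-2\right)^{2} \left(-5 + 2 \cdot 10 \frac{1}{-2 + 10}\right) = 4 \left(-5 + 2 \cdot 10 \cdot \frac{1}{8}\right) = 4 \left(-5 + \frac{5}{2}\right) = 4 \left(- \frac{5}{2}\right) = -10$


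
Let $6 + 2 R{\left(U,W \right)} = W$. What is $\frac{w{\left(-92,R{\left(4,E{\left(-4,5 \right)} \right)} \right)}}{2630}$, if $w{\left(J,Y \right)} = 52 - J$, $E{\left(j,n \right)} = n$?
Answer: $\frac{72}{1315} \approx 0.054753$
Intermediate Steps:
$R{\left(U,W \right)} = -3 + \frac{W}{2}$
$\frac{w{\left(-92,R{\left(4,E{\left(-4,5 \right)} \right)} \right)}}{2630} = \frac{52 - -92}{2630} = \left(52 + 92\right) \frac{1}{2630} = 144 \cdot \frac{1}{2630} = \frac{72}{1315}$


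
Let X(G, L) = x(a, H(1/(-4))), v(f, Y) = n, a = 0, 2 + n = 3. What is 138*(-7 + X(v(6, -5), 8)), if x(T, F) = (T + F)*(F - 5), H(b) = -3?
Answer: 2346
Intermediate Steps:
n = 1 (n = -2 + 3 = 1)
v(f, Y) = 1
x(T, F) = (-5 + F)*(F + T) (x(T, F) = (F + T)*(-5 + F) = (-5 + F)*(F + T))
X(G, L) = 24 (X(G, L) = (-3)² - 5*(-3) - 5*0 - 3*0 = 9 + 15 + 0 + 0 = 24)
138*(-7 + X(v(6, -5), 8)) = 138*(-7 + 24) = 138*17 = 2346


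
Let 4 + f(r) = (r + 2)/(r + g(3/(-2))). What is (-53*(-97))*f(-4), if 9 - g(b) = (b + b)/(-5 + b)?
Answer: -1346942/59 ≈ -22830.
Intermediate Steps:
g(b) = 9 - 2*b/(-5 + b) (g(b) = 9 - (b + b)/(-5 + b) = 9 - 2*b/(-5 + b))
f(r) = -4 + (2 + r)/(111/13 + r) (f(r) = -4 + (r + 2)/(r + (-45 + 7*(3/(-2)))/(-5 + 3/(-2))) = -4 + (2 + r)/(r + (-45 + 7*(3*(-½)))/(-5 + 3*(-½))) = -4 + (2 + r)/(r + (-45 + 7*(-3/2))/(-5 - 3/2)) = -4 + (2 + r)/(r + (-45 - 21/2)/(-13/2)) = -4 + (2 + r)/(r - 2/13*(-111/2)) = -4 + (2 + r)/(r + 111/13) = -4 + (2 + r)/(111/13 + r))
(-53*(-97))*f(-4) = (-53*(-97))*((-418 - 39*(-4))/(111 + 13*(-4))) = 5141*((-418 + 156)/(111 - 52)) = 5141*(-262/59) = -1346942/59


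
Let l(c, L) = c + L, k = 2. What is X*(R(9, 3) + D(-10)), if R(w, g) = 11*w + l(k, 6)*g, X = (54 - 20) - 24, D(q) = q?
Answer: 1130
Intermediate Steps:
l(c, L) = L + c
X = 10 (X = 34 - 24 = 10)
R(w, g) = 8*g + 11*w (R(w, g) = 11*w + (6 + 2)*g = 11*w + 8*g = 8*g + 11*w)
X*(R(9, 3) + D(-10)) = 10*((8*3 + 11*9) - 10) = 10*((24 + 99) - 10) = 10*(123 - 10) = 10*113 = 1130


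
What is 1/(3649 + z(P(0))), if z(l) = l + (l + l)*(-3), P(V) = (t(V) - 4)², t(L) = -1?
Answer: 1/3524 ≈ 0.00028377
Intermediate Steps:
P(V) = 25 (P(V) = (-1 - 4)² = (-5)² = 25)
z(l) = -5*l (z(l) = l + (2*l)*(-3) = l - 6*l = -5*l)
1/(3649 + z(P(0))) = 1/(3649 - 5*25) = 1/(3649 - 125) = 1/3524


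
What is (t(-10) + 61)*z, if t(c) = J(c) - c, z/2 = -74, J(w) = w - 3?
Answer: -8584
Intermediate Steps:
J(w) = -3 + w
z = -148 (z = 2*(-74) = -148)
t(c) = -3 (t(c) = (-3 + c) - c = -3)
(t(-10) + 61)*z = (-3 + 61)*(-148) = 58*(-148) = -8584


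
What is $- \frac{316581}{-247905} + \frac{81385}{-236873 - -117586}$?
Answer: $\frac{837535682}{1408183035} \approx 0.59476$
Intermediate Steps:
$- \frac{316581}{-247905} + \frac{81385}{-236873 - -117586} = \left(-316581\right) \left(- \frac{1}{247905}\right) + \frac{81385}{-236873 + 117586} = \frac{105527}{82635} + \frac{81385}{-119287} = \frac{105527}{82635} + 81385 \left(- \frac{1}{119287}\right) = \frac{105527}{82635} - \frac{81385}{119287} = \frac{837535682}{1408183035}$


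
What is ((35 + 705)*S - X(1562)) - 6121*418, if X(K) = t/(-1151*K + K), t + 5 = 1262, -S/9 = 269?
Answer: -7814116962143/1796300 ≈ -4.3501e+6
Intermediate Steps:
S = -2421 (S = -9*269 = -2421)
t = 1257 (t = -5 + 1262 = 1257)
X(K) = -1257/(1150*K) (X(K) = 1257/(-1151*K + K) = 1257/((-1150*K)) = 1257*(-1/(1150*K)) = -1257/(1150*K))
((35 + 705)*S - X(1562)) - 6121*418 = ((35 + 705)*(-2421) - (-1257)/(1150*1562)) - 6121*418 = (740*(-2421) - (-1257)/(1150*1562)) - 1*2558578 = (-1791540 - 1*(-1257/1796300)) - 2558578 = (-1791540 + 1257/1796300) - 2558578 = -3218143300743/1796300 - 2558578 = -7814116962143/1796300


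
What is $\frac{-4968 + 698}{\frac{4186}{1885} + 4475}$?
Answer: $- \frac{619150}{649197} \approx -0.95372$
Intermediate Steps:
$\frac{-4968 + 698}{\frac{4186}{1885} + 4475} = - \frac{4270}{4186 \cdot \frac{1}{1885} + 4475} = - \frac{4270}{\frac{322}{145} + 4475} = - \frac{4270}{\frac{649197}{145}} = \left(-4270\right) \frac{145}{649197} = - \frac{619150}{649197}$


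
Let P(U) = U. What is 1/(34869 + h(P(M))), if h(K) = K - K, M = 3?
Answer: 1/34869 ≈ 2.8679e-5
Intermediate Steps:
h(K) = 0
1/(34869 + h(P(M))) = 1/(34869 + 0) = 1/34869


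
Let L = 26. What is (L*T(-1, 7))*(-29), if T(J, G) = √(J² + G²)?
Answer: -3770*√2 ≈ -5331.6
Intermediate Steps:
T(J, G) = √(G² + J²)
(L*T(-1, 7))*(-29) = (26*√(7² + (-1)²))*(-29) = (26*√(49 + 1))*(-29) = (26*√50)*(-29) = (26*(5*√2))*(-29) = (130*√2)*(-29) = -3770*√2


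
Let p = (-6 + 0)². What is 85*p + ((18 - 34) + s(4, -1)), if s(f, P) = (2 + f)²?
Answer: 3080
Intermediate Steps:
p = 36 (p = (-6)² = 36)
85*p + ((18 - 34) + s(4, -1)) = 85*36 + ((18 - 34) + (2 + 4)²) = 3060 + (-16 + 6²) = 3060 + (-16 + 36) = 3060 + 20 = 3080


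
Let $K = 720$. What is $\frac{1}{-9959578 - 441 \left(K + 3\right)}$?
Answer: $- \frac{1}{10278421} \approx -9.7291 \cdot 10^{-8}$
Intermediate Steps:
$\frac{1}{-9959578 - 441 \left(K + 3\right)} = \frac{1}{-9959578 - 441 \left(720 + 3\right)} = \frac{1}{-9959578 - 318843} = \frac{1}{-10278421} = - \frac{1}{10278421}$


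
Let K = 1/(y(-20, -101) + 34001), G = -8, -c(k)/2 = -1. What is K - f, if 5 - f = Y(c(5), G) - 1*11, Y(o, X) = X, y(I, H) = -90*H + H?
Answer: -1031759/42990 ≈ -24.000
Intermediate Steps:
c(k) = 2 (c(k) = -2*(-1) = 2)
y(I, H) = -89*H
K = 1/42990 (K = 1/(-89*(-101) + 34001) = 1/(8989 + 34001) = 1/42990 ≈ 2.3261e-5)
f = 24 (f = 5 - (-8 - 1*11) = 5 - (-8 - 11) = 5 - 1*(-19) = 5 + 19 = 24)
K - f = 1/42990 - 1*24 = 1/42990 - 24 = -1031759/42990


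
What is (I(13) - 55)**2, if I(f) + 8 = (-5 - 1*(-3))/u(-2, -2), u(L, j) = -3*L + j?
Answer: 16129/4 ≈ 4032.3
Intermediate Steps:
u(L, j) = j - 3*L
I(f) = -17/2 (I(f) = -8 + (-5 - 1*(-3))/(-2 - 3*(-2)) = -8 + (-5 + 3)/(-2 + 6) = -8 - 2/4 = -8 - 2*1/4 = -8 - 1/2 = -17/2)
(I(13) - 55)**2 = (-17/2 - 55)**2 = (-127/2)**2 = 16129/4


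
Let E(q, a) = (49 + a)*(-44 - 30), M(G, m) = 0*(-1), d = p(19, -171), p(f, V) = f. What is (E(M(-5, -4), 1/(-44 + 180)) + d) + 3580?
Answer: -1873/68 ≈ -27.544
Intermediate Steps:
d = 19
M(G, m) = 0
E(q, a) = -3626 - 74*a (E(q, a) = (49 + a)*(-74) = -3626 - 74*a)
(E(M(-5, -4), 1/(-44 + 180)) + d) + 3580 = ((-3626 - 74/(-44 + 180)) + 19) + 3580 = ((-3626 - 74/136) + 19) + 3580 = ((-3626 - 74*1/136) + 19) + 3580 = ((-3626 - 37/68) + 19) + 3580 = (-246605/68 + 19) + 3580 = -245313/68 + 3580 = -1873/68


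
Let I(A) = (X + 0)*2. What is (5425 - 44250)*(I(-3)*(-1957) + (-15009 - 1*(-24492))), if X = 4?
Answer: 239666725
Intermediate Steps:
I(A) = 8 (I(A) = (4 + 0)*2 = 4*2 = 8)
(5425 - 44250)*(I(-3)*(-1957) + (-15009 - 1*(-24492))) = (5425 - 44250)*(8*(-1957) + (-15009 - 1*(-24492))) = -38825*(-15656 + (-15009 + 24492)) = -38825*(-15656 + 9483) = -38825*(-6173) = 239666725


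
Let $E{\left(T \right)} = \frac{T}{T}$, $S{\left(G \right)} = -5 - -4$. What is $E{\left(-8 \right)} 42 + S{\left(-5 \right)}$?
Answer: $41$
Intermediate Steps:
$S{\left(G \right)} = -1$ ($S{\left(G \right)} = -5 + 4 = -1$)
$E{\left(T \right)} = 1$
$E{\left(-8 \right)} 42 + S{\left(-5 \right)} = 1 \cdot 42 - 1 = 42 - 1 = 41$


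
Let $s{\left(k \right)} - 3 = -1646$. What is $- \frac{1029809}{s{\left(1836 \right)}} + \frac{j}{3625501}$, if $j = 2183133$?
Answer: $\frac{3737160446828}{5956698143} \approx 627.39$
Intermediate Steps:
$s{\left(k \right)} = -1643$ ($s{\left(k \right)} = 3 - 1646 = -1643$)
$- \frac{1029809}{s{\left(1836 \right)}} + \frac{j}{3625501} = - \frac{1029809}{-1643} + \frac{2183133}{3625501} = \left(-1029809\right) \left(- \frac{1}{1643}\right) + 2183133 \cdot \frac{1}{3625501} = \frac{1029809}{1643} + \frac{2183133}{3625501} = \frac{3737160446828}{5956698143}$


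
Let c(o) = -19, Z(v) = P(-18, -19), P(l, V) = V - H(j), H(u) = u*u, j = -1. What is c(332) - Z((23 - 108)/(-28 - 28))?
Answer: 1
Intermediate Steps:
H(u) = u²
P(l, V) = -1 + V (P(l, V) = V - 1*(-1)² = V - 1*1 = V - 1 = -1 + V)
Z(v) = -20 (Z(v) = -1 - 19 = -20)
c(332) - Z((23 - 108)/(-28 - 28)) = -19 - 1*(-20) = -19 + 20 = 1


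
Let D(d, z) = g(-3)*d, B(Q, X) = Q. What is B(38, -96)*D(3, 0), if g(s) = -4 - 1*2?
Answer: -684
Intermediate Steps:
g(s) = -6 (g(s) = -4 - 2 = -6)
D(d, z) = -6*d
B(38, -96)*D(3, 0) = 38*(-6*3) = 38*(-18) = -684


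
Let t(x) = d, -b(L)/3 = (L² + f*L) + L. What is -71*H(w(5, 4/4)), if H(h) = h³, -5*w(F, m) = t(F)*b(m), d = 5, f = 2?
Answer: -122688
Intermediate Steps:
b(L) = -9*L - 3*L² (b(L) = -3*((L² + 2*L) + L) = -3*(L² + 3*L) = -9*L - 3*L²)
t(x) = 5
w(F, m) = 3*m*(3 + m) (w(F, m) = -(-3)*m*(3 + m) = 3*m*(3 + m))
-71*H(w(5, 4/4)) = -71*27*(3 + 4/4)³ = -71*27*(3 + 4*(¼))³ = -71*27*(3 + 1)³ = -71*(3*1*4)³ = -71*12³ = -71*1728 = -122688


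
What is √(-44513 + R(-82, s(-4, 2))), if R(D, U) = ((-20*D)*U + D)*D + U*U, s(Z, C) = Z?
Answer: √500147 ≈ 707.21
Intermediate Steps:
R(D, U) = U² + D*(D - 20*D*U) (R(D, U) = (-20*D*U + D)*D + U² = (D - 20*D*U)*D + U² = D*(D - 20*D*U) + U² = U² + D*(D - 20*D*U))
√(-44513 + R(-82, s(-4, 2))) = √(-44513 + ((-82)² + (-4)² - 20*(-4)*(-82)²)) = √(-44513 + (6724 + 16 - 20*(-4)*6724)) = √(-44513 + (6724 + 16 + 537920)) = √(-44513 + 544660) = √500147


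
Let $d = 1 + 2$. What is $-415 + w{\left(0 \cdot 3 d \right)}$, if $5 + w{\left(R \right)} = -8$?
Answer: $-428$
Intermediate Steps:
$d = 3$
$w{\left(R \right)} = -13$ ($w{\left(R \right)} = -5 - 8 = -13$)
$-415 + w{\left(0 \cdot 3 d \right)} = -415 - 13 = -428$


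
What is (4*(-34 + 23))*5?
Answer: -220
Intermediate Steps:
(4*(-34 + 23))*5 = (4*(-11))*5 = -44*5 = -220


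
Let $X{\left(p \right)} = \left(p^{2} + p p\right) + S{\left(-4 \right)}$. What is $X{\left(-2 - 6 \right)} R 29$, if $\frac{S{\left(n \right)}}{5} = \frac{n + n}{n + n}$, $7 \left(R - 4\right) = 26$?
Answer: $29754$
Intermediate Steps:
$R = \frac{54}{7}$ ($R = 4 + \frac{1}{7} \cdot 26 = 4 + \frac{26}{7} = \frac{54}{7} \approx 7.7143$)
$S{\left(n \right)} = 5$ ($S{\left(n \right)} = 5 \frac{n + n}{n + n} = 5 \frac{2 n}{2 n} = 5 \cdot 2 n \frac{1}{2 n} = 5 \cdot 1 = 5$)
$X{\left(p \right)} = 5 + 2 p^{2}$ ($X{\left(p \right)} = \left(p^{2} + p p\right) + 5 = \left(p^{2} + p^{2}\right) + 5 = 2 p^{2} + 5 = 5 + 2 p^{2}$)
$X{\left(-2 - 6 \right)} R 29 = \left(5 + 2 \left(-2 - 6\right)^{2}\right) \frac{54}{7} \cdot 29 = \left(5 + 2 \left(-8\right)^{2}\right) \frac{54}{7} \cdot 29 = \left(5 + 2 \cdot 64\right) \frac{54}{7} \cdot 29 = \left(5 + 128\right) \frac{54}{7} \cdot 29 = 133 \cdot \frac{54}{7} \cdot 29 = 1026 \cdot 29 = 29754$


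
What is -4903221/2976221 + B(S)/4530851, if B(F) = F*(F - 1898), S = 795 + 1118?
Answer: -22130361109476/13484813894071 ≈ -1.6411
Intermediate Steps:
S = 1913
B(F) = F*(-1898 + F)
-4903221/2976221 + B(S)/4530851 = -4903221/2976221 + (1913*(-1898 + 1913))/4530851 = -4903221*1/2976221 + (1913*15)*(1/4530851) = -4903221/2976221 + 28695*(1/4530851) = -4903221/2976221 + 28695/4530851 = -22130361109476/13484813894071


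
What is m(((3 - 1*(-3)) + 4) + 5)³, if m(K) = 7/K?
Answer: 343/3375 ≈ 0.10163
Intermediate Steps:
m(((3 - 1*(-3)) + 4) + 5)³ = (7/(((3 - 1*(-3)) + 4) + 5))³ = (7/(((3 + 3) + 4) + 5))³ = (7/((6 + 4) + 5))³ = (7/(10 + 5))³ = (7/15)³ = 343/3375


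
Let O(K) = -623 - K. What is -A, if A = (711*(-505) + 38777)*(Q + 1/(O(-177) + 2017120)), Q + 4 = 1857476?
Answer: 599867160353489931/1008337 ≈ 5.9491e+11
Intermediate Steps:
Q = 1857472 (Q = -4 + 1857476 = 1857472)
A = -599867160353489931/1008337 (A = (711*(-505) + 38777)*(1857472 + 1/((-623 - 1*(-177)) + 2017120)) = (-359055 + 38777)*(1857472 + 1/((-623 + 177) + 2017120)) = -320278*(1857472 + 1/(-446 + 2017120)) = -320278*(1857472 + 1/2016674) = -320278*3745915488129/2016674 = -599867160353489931/1008337 ≈ -5.9491e+11)
-A = -1*(-599867160353489931/1008337) = 599867160353489931/1008337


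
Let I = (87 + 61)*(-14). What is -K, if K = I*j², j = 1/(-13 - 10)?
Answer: 2072/529 ≈ 3.9168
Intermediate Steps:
j = -1/23 (j = 1/(-23) = -1/23 ≈ -0.043478)
I = -2072 (I = 148*(-14) = -2072)
K = -2072/529 (K = -2072*(-1/23)² = -2072*1/529 = -2072/529 ≈ -3.9168)
-K = -1*(-2072/529) = 2072/529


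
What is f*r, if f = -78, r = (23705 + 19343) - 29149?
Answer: -1084122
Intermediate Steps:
r = 13899 (r = 43048 - 29149 = 13899)
f*r = -78*13899 = -1084122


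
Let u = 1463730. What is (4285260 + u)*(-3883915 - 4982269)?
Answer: -50971603154160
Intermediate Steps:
(4285260 + u)*(-3883915 - 4982269) = (4285260 + 1463730)*(-3883915 - 4982269) = 5748990*(-8866184) = -50971603154160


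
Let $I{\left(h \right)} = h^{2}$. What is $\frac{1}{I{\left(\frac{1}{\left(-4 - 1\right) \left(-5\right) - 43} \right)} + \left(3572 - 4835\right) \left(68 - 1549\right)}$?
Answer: $\frac{324}{606042973} \approx 5.3462 \cdot 10^{-7}$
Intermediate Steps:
$\frac{1}{I{\left(\frac{1}{\left(-4 - 1\right) \left(-5\right) - 43} \right)} + \left(3572 - 4835\right) \left(68 - 1549\right)} = \frac{1}{\left(\frac{1}{\left(-4 - 1\right) \left(-5\right) - 43}\right)^{2} + \left(3572 - 4835\right) \left(68 - 1549\right)} = \frac{1}{\left(\frac{1}{\left(-5\right) \left(-5\right) - 43}\right)^{2} - -1870503} = \frac{1}{\left(\frac{1}{25 - 43}\right)^{2} + 1870503} = \frac{1}{\left(\frac{1}{-18}\right)^{2} + 1870503} = \frac{1}{\left(- \frac{1}{18}\right)^{2} + 1870503} = \frac{1}{\frac{1}{324} + 1870503} = \frac{1}{\frac{606042973}{324}} = \frac{324}{606042973}$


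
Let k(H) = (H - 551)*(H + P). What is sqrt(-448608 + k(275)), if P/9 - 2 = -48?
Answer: 2*I*sqrt(102561) ≈ 640.5*I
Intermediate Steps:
P = -414 (P = 18 + 9*(-48) = 18 - 432 = -414)
k(H) = (-551 + H)*(-414 + H) (k(H) = (H - 551)*(H - 414) = (-551 + H)*(-414 + H))
sqrt(-448608 + k(275)) = sqrt(-448608 + (228114 + 275**2 - 965*275)) = sqrt(-448608 + (228114 + 75625 - 265375)) = sqrt(-448608 + 38364) = sqrt(-410244) = 2*I*sqrt(102561)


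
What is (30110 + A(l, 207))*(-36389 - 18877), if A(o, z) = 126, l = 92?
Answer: -1671022776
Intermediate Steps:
(30110 + A(l, 207))*(-36389 - 18877) = (30110 + 126)*(-36389 - 18877) = 30236*(-55266) = -1671022776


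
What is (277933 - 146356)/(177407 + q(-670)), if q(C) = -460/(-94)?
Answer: 2061373/2779453 ≈ 0.74165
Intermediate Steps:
q(C) = 230/47 (q(C) = -460*(-1/94) = 230/47)
(277933 - 146356)/(177407 + q(-670)) = (277933 - 146356)/(177407 + 230/47) = 131577/(8338359/47) = 131577*(47/8338359) = 2061373/2779453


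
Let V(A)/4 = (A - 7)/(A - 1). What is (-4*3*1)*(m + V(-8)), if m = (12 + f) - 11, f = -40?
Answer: 388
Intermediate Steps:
V(A) = 4*(-7 + A)/(-1 + A) (V(A) = 4*((A - 7)/(A - 1)) = 4*((-7 + A)/(-1 + A)) = 4*(-7 + A)/(-1 + A))
m = -39 (m = (12 - 40) - 11 = -28 - 11 = -39)
(-4*3*1)*(m + V(-8)) = (-4*3*1)*(-39 + 4*(-7 - 8)/(-1 - 8)) = (-1*12*1)*(-39 + 4*(-15)/(-9)) = (-12*1)*(-39 + 4*(-⅑)*(-15)) = -12*(-39 + 20/3) = -12*(-97/3) = 388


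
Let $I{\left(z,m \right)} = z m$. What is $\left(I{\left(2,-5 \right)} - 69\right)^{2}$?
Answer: $6241$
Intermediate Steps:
$I{\left(z,m \right)} = m z$
$\left(I{\left(2,-5 \right)} - 69\right)^{2} = \left(\left(-5\right) 2 - 69\right)^{2} = \left(-10 - 69\right)^{2} = \left(-79\right)^{2} = 6241$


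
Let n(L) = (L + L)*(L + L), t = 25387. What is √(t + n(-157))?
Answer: √123983 ≈ 352.11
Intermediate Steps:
n(L) = 4*L² (n(L) = (2*L)*(2*L) = 4*L²)
√(t + n(-157)) = √(25387 + 4*(-157)²) = √(25387 + 4*24649) = √(25387 + 98596) = √123983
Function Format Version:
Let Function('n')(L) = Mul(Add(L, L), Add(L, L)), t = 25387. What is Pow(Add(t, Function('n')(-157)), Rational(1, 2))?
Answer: Pow(123983, Rational(1, 2)) ≈ 352.11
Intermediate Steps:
Function('n')(L) = Mul(4, Pow(L, 2)) (Function('n')(L) = Mul(Mul(2, L), Mul(2, L)) = Mul(4, Pow(L, 2)))
Pow(Add(t, Function('n')(-157)), Rational(1, 2)) = Pow(Add(25387, Mul(4, Pow(-157, 2))), Rational(1, 2)) = Pow(Add(25387, Mul(4, 24649)), Rational(1, 2)) = Pow(Add(25387, 98596), Rational(1, 2)) = Pow(123983, Rational(1, 2))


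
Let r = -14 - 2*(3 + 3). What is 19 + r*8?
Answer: -189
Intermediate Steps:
r = -26 (r = -14 - 2*6 = -14 - 12 = -26)
19 + r*8 = 19 - 26*8 = 19 - 208 = -189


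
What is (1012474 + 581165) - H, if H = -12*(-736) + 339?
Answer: 1584468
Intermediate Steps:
H = 9171 (H = 8832 + 339 = 9171)
(1012474 + 581165) - H = (1012474 + 581165) - 1*9171 = 1593639 - 9171 = 1584468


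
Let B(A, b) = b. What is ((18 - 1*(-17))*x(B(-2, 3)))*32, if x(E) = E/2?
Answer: 1680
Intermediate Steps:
x(E) = E/2 (x(E) = E*(½) = E/2)
((18 - 1*(-17))*x(B(-2, 3)))*32 = ((18 - 1*(-17))*((½)*3))*32 = ((18 + 17)*(3/2))*32 = (35*(3/2))*32 = (105/2)*32 = 1680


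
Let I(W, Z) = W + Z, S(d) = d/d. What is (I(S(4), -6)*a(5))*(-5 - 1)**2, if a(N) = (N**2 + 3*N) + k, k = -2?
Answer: -6840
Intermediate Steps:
a(N) = -2 + N**2 + 3*N (a(N) = (N**2 + 3*N) - 2 = -2 + N**2 + 3*N)
S(d) = 1
(I(S(4), -6)*a(5))*(-5 - 1)**2 = ((1 - 6)*(-2 + 5**2 + 3*5))*(-5 - 1)**2 = -5*(-2 + 25 + 15)*(-6)**2 = -5*38*36 = -190*36 = -6840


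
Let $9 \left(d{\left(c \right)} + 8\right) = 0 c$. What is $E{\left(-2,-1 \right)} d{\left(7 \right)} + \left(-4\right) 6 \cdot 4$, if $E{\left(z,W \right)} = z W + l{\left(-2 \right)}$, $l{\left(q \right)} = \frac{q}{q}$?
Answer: $-120$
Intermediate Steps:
$l{\left(q \right)} = 1$
$d{\left(c \right)} = -8$ ($d{\left(c \right)} = -8 + \frac{0 c}{9} = -8 + \frac{1}{9} \cdot 0 = -8 + 0 = -8$)
$E{\left(z,W \right)} = 1 + W z$ ($E{\left(z,W \right)} = z W + 1 = W z + 1 = 1 + W z$)
$E{\left(-2,-1 \right)} d{\left(7 \right)} + \left(-4\right) 6 \cdot 4 = \left(1 - -2\right) \left(-8\right) + \left(-4\right) 6 \cdot 4 = \left(1 + 2\right) \left(-8\right) - 96 = 3 \left(-8\right) - 96 = -24 - 96 = -120$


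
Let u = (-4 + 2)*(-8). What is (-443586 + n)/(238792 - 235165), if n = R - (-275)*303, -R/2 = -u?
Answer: -360229/3627 ≈ -99.319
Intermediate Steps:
u = 16 (u = -2*(-8) = 16)
R = 32 (R = -(-2)*16 = -2*(-16) = 32)
n = 83357 (n = 32 - (-275)*303 = 32 - 275*(-303) = 32 + 83325 = 83357)
(-443586 + n)/(238792 - 235165) = (-443586 + 83357)/(238792 - 235165) = -360229/3627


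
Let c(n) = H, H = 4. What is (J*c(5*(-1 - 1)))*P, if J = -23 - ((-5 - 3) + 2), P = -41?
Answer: 2788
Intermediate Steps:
c(n) = 4
J = -17 (J = -23 - (-8 + 2) = -23 - 1*(-6) = -23 + 6 = -17)
(J*c(5*(-1 - 1)))*P = -17*4*(-41) = -68*(-41) = 2788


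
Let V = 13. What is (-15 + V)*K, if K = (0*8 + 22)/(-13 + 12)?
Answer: 44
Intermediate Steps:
K = -22 (K = (0 + 22)/(-1) = 22*(-1) = -22)
(-15 + V)*K = (-15 + 13)*(-22) = -2*(-22) = 44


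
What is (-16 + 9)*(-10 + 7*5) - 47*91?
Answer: -4452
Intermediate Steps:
(-16 + 9)*(-10 + 7*5) - 47*91 = -7*(-10 + 35) - 4277 = -7*25 - 4277 = -175 - 4277 = -4452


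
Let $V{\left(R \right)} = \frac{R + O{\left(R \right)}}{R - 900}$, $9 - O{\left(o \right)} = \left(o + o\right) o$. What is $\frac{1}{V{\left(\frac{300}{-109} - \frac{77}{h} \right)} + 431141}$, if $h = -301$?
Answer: $\frac{19826014687}{8547807929125535} \approx 2.3194 \cdot 10^{-6}$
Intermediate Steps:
$O{\left(o \right)} = 9 - 2 o^{2}$ ($O{\left(o \right)} = 9 - \left(o + o\right) o = 9 - 2 o o = 9 - 2 o^{2}$)
$V{\left(R \right)} = \frac{9 + R - 2 R^{2}}{-900 + R}$ ($V{\left(R \right)} = \frac{R - \left(-9 + 2 R^{2}\right)}{R - 900} = \frac{9 + R - 2 R^{2}}{-900 + R}$)
$\frac{1}{V{\left(\frac{300}{-109} - \frac{77}{h} \right)} + 431141} = \frac{1}{\frac{9 + \left(\frac{300}{-109} - \frac{77}{-301}\right) - 2 \left(\frac{300}{-109} - \frac{77}{-301}\right)^{2}}{-900 + \left(\frac{300}{-109} - \frac{77}{-301}\right)} + 431141} = \frac{1}{\frac{9 + \left(300 \left(- \frac{1}{109}\right) - - \frac{11}{43}\right) - 2 \left(300 \left(- \frac{1}{109}\right) - - \frac{11}{43}\right)^{2}}{-900 + \left(300 \left(- \frac{1}{109}\right) - - \frac{11}{43}\right)} + 431141} = \frac{1}{\frac{9 + \left(- \frac{300}{109} + \frac{11}{43}\right) - 2 \left(- \frac{300}{109} + \frac{11}{43}\right)^{2}}{-900 + \left(- \frac{300}{109} + \frac{11}{43}\right)} + 431141} = \frac{1}{\frac{9 - \frac{11701}{4687} - 2 \left(- \frac{11701}{4687}\right)^{2}}{-900 - \frac{11701}{4687}} + 431141} = \frac{1}{\frac{9 - \frac{11701}{4687} - \frac{273826802}{21967969}}{- \frac{4230001}{4687}} + 431141} = \frac{1}{- \frac{4687 \left(9 - \frac{11701}{4687} - \frac{273826802}{21967969}\right)}{4230001} + 431141} = \frac{1}{\left(- \frac{4687}{4230001}\right) \left(- \frac{130957668}{21967969}\right) + 431141} = \frac{1}{\frac{130957668}{19826014687} + 431141} = \frac{1}{\frac{8547807929125535}{19826014687}} = \frac{19826014687}{8547807929125535}$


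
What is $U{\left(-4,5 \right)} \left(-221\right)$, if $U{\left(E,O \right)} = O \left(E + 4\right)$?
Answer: $0$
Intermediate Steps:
$U{\left(E,O \right)} = O \left(4 + E\right)$
$U{\left(-4,5 \right)} \left(-221\right) = 5 \left(4 - 4\right) \left(-221\right) = 5 \cdot 0 \left(-221\right) = 0 \left(-221\right) = 0$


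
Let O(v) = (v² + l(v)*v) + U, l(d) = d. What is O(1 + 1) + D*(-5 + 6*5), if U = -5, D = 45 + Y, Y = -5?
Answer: 1003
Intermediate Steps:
D = 40 (D = 45 - 5 = 40)
O(v) = -5 + 2*v² (O(v) = (v² + v*v) - 5 = (v² + v²) - 5 = 2*v² - 5 = -5 + 2*v²)
O(1 + 1) + D*(-5 + 6*5) = (-5 + 2*(1 + 1)²) + 40*(-5 + 6*5) = (-5 + 2*2²) + 40*(-5 + 30) = (-5 + 2*4) + 40*25 = (-5 + 8) + 1000 = 3 + 1000 = 1003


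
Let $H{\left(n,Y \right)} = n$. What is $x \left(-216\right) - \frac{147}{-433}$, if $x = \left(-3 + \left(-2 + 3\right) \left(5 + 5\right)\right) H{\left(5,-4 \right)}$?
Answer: $- \frac{3273333}{433} \approx -7559.7$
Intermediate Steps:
$x = 35$ ($x = \left(-3 + \left(-2 + 3\right) \left(5 + 5\right)\right) 5 = \left(-3 + 1 \cdot 10\right) 5 = \left(-3 + 10\right) 5 = 7 \cdot 5 = 35$)
$x \left(-216\right) - \frac{147}{-433} = 35 \left(-216\right) - \frac{147}{-433} = -7560 - - \frac{147}{433} = -7560 + \frac{147}{433} = - \frac{3273333}{433}$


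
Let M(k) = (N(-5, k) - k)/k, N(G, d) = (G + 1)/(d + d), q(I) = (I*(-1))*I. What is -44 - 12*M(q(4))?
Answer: -1021/32 ≈ -31.906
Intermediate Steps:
q(I) = -I² (q(I) = (-I)*I = -I²)
N(G, d) = (1 + G)/(2*d) (N(G, d) = (1 + G)/((2*d)) = (1 + G)*(1/(2*d)) = (1 + G)/(2*d))
M(k) = (-k - 2/k)/k (M(k) = ((1 - 5)/(2*k) - k)/k = ((½)*(-4)/k - k)/k = (-2/k - k)/k = (-k - 2/k)/k)
-44 - 12*M(q(4)) = -44 - 12*(-1 - 2/(-1*4²)²) = -44 - 12*(-1 - 2/(-1*16)²) = -44 - 12*(-1 - 2/(-16)²) = -44 - 12*(-1 - 2*1/256) = -44 - 12*(-1 - 1/128) = -44 - 12*(-129/128) = -44 + 387/32 = -1021/32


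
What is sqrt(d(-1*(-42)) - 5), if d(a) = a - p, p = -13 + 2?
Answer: 4*sqrt(3) ≈ 6.9282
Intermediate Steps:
p = -11
d(a) = 11 + a (d(a) = a - 1*(-11) = a + 11 = 11 + a)
sqrt(d(-1*(-42)) - 5) = sqrt((11 - 1*(-42)) - 5) = sqrt((11 + 42) - 5) = sqrt(53 - 5) = sqrt(48) = 4*sqrt(3)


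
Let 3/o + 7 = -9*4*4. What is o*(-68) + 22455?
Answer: 3390909/151 ≈ 22456.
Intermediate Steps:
o = -3/151 (o = 3/(-7 - 9*4*4) = 3/(-7 - 36*4) = 3/(-7 - 144) = 3/(-151) = 3*(-1/151) = -3/151 ≈ -0.019868)
o*(-68) + 22455 = -3/151*(-68) + 22455 = 204/151 + 22455 = 3390909/151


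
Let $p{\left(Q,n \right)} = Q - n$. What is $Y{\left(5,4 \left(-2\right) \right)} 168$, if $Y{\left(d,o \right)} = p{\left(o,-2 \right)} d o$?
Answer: $40320$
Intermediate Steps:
$Y{\left(d,o \right)} = d o \left(2 + o\right)$ ($Y{\left(d,o \right)} = \left(o - -2\right) d o = \left(o + 2\right) d o = \left(2 + o\right) d o = d o \left(2 + o\right)$)
$Y{\left(5,4 \left(-2\right) \right)} 168 = 5 \cdot 4 \left(-2\right) \left(2 + 4 \left(-2\right)\right) 168 = 5 \left(-8\right) \left(2 - 8\right) 168 = 5 \left(-8\right) \left(-6\right) 168 = 240 \cdot 168 = 40320$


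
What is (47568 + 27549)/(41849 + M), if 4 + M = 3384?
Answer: 75117/45229 ≈ 1.6608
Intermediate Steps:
M = 3380 (M = -4 + 3384 = 3380)
(47568 + 27549)/(41849 + M) = (47568 + 27549)/(41849 + 3380) = 75117/45229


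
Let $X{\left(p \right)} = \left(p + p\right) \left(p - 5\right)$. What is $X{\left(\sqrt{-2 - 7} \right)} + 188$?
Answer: $170 - 30 i \approx 170.0 - 30.0 i$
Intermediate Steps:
$X{\left(p \right)} = 2 p \left(-5 + p\right)$
$X{\left(\sqrt{-2 - 7} \right)} + 188 = 2 \sqrt{-2 - 7} \left(-5 + \sqrt{-2 - 7}\right) + 188 = 2 \sqrt{-9} \left(-5 + \sqrt{-9}\right) + 188 = 2 \cdot 3 i \left(-5 + 3 i\right) + 188 = 6 i \left(-5 + 3 i\right) + 188 = 188 + 6 i \left(-5 + 3 i\right)$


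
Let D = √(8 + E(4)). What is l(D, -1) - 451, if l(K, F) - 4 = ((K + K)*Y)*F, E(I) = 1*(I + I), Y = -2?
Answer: -431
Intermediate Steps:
E(I) = 2*I (E(I) = 1*(2*I) = 2*I)
D = 4 (D = √(8 + 2*4) = √(8 + 8) = √16 = 4)
l(K, F) = 4 - 4*F*K (l(K, F) = 4 + ((K + K)*(-2))*F = 4 + ((2*K)*(-2))*F = 4 + (-4*K)*F = 4 - 4*F*K)
l(D, -1) - 451 = (4 - 4*(-1)*4) - 451 = (4 + 16) - 451 = 20 - 451 = -431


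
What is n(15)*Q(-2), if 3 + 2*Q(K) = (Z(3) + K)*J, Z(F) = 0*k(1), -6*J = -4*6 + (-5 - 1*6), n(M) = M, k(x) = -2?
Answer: -110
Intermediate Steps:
J = 35/6 (J = -(-4*6 + (-5 - 1*6))/6 = -(-24 + (-5 - 6))/6 = -(-24 - 11)/6 = -1/6*(-35) = 35/6 ≈ 5.8333)
Z(F) = 0 (Z(F) = 0*(-2) = 0)
Q(K) = -3/2 + 35*K/12 (Q(K) = -3/2 + ((0 + K)*(35/6))/2 = -3/2 + (K*(35/6))/2 = -3/2 + (35*K/6)/2 = -3/2 + 35*K/12)
n(15)*Q(-2) = 15*(-3/2 + (35/12)*(-2)) = 15*(-3/2 - 35/6) = 15*(-22/3) = -110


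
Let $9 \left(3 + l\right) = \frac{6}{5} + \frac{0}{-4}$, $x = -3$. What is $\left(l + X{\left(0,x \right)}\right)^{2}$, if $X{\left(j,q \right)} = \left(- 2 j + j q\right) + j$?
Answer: $\frac{1849}{225} \approx 8.2178$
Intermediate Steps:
$X{\left(j,q \right)} = - j + j q$
$l = - \frac{43}{15}$ ($l = -3 + \frac{\frac{6}{5} + \frac{0}{-4}}{9} = -3 + \frac{6 \cdot \frac{1}{5} + 0 \left(- \frac{1}{4}\right)}{9} = -3 + \frac{\frac{6}{5} + 0}{9} = -3 + \frac{1}{9} \cdot \frac{6}{5} = -3 + \frac{2}{15} = - \frac{43}{15} \approx -2.8667$)
$\left(l + X{\left(0,x \right)}\right)^{2} = \left(- \frac{43}{15} + 0 \left(-1 - 3\right)\right)^{2} = \left(- \frac{43}{15} + 0 \left(-4\right)\right)^{2} = \left(- \frac{43}{15} + 0\right)^{2} = \left(- \frac{43}{15}\right)^{2} = \frac{1849}{225}$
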